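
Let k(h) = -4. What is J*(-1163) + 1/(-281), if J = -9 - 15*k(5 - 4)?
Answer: -16666954/281 ≈ -59313.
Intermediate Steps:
J = 51 (J = -9 - 15*(-4) = -9 + 60 = 51)
J*(-1163) + 1/(-281) = 51*(-1163) + 1/(-281) = -59313 - 1/281 = -16666954/281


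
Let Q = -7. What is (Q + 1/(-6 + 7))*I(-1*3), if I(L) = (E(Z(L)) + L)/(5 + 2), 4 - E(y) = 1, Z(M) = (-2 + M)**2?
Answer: 0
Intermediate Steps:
E(y) = 3 (E(y) = 4 - 1*1 = 4 - 1 = 3)
I(L) = 3/7 + L/7 (I(L) = (3 + L)/(5 + 2) = (3 + L)/7 = (3 + L)*(1/7) = 3/7 + L/7)
(Q + 1/(-6 + 7))*I(-1*3) = (-7 + 1/(-6 + 7))*(3/7 + (-1*3)/7) = (-7 + 1/1)*(3/7 + (1/7)*(-3)) = (-7 + 1)*(3/7 - 3/7) = -6*0 = 0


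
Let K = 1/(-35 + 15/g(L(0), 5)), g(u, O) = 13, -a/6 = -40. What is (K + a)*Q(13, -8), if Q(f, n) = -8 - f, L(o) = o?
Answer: -2217327/440 ≈ -5039.4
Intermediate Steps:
a = 240 (a = -6*(-40) = 240)
K = -13/440 (K = 1/(-35 + 15/13) = 1/(-440/13) = -13/440 ≈ -0.029545)
(K + a)*Q(13, -8) = (-13/440 + 240)*(-8 - 1*13) = 105587*(-8 - 13)/440 = (105587/440)*(-21) = -2217327/440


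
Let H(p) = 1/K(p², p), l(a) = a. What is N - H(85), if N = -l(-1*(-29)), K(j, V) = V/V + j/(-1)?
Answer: -209495/7224 ≈ -29.000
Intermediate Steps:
K(j, V) = 1 - j (K(j, V) = 1 + j*(-1) = 1 - j)
H(p) = 1/(1 - p²)
N = -29 (N = -(-1)*(-29) = -1*29 = -29)
N - H(85) = -29 - (-1)/(-1 + 85²) = -29 - (-1)/(-1 + 7225) = -29 - (-1)/7224 = -29 - 1*(-1/7224) = -29 + 1/7224 = -209495/7224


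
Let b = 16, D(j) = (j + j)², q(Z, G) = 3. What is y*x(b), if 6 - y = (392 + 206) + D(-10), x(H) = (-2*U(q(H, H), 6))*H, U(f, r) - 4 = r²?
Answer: 1269760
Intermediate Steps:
D(j) = 4*j² (D(j) = (2*j)² = 4*j²)
U(f, r) = 4 + r²
x(H) = -80*H (x(H) = (-2*(4 + 6²))*H = (-2*(4 + 36))*H = (-2*40)*H = -80*H)
y = -992 (y = 6 - ((392 + 206) + 4*(-10)²) = 6 - (598 + 4*100) = 6 - (598 + 400) = 6 - 1*998 = 6 - 998 = -992)
y*x(b) = -(-79360)*16 = -992*(-1280) = 1269760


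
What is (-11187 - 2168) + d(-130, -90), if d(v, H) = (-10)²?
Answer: -13255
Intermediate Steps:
d(v, H) = 100
(-11187 - 2168) + d(-130, -90) = (-11187 - 2168) + 100 = -13355 + 100 = -13255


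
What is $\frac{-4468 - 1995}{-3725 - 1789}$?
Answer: $\frac{6463}{5514} \approx 1.1721$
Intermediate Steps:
$\frac{-4468 - 1995}{-3725 - 1789} = - \frac{6463}{-5514} = \left(-6463\right) \left(- \frac{1}{5514}\right) = \frac{6463}{5514}$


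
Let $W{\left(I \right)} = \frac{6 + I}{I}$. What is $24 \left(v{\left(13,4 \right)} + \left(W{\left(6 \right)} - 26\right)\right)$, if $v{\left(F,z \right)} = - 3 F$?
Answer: $-1512$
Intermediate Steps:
$W{\left(I \right)} = \frac{6 + I}{I}$
$24 \left(v{\left(13,4 \right)} + \left(W{\left(6 \right)} - 26\right)\right) = 24 \left(\left(-3\right) 13 - \left(26 - \frac{6 + 6}{6}\right)\right) = 24 \left(-39 + \left(\frac{1}{6} \cdot 12 - 26\right)\right) = 24 \left(-39 + \left(2 - 26\right)\right) = 24 \left(-39 - 24\right) = 24 \left(-63\right) = -1512$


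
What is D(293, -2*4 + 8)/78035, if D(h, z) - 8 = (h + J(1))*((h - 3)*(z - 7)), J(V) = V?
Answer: -596812/78035 ≈ -7.6480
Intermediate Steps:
D(h, z) = 8 + (1 + h)*(-7 + z)*(-3 + h) (D(h, z) = 8 + (h + 1)*((h - 3)*(z - 7)) = 8 + (1 + h)*((-3 + h)*(-7 + z)) = 8 + (1 + h)*((-7 + z)*(-3 + h)) = 8 + (1 + h)*(-7 + z)*(-3 + h))
D(293, -2*4 + 8)/78035 = (29 - 7*293² - 3*(-2*4 + 8) + 14*293 + (-2*4 + 8)*293² - 2*293*(-2*4 + 8))/78035 = (29 - 7*85849 - 3*(-8 + 8) + 4102 + (-8 + 8)*85849 - 2*293*(-8 + 8))*(1/78035) = (29 - 600943 - 3*0 + 4102 + 0*85849 - 2*293*0)*(1/78035) = (29 - 600943 + 0 + 4102 + 0 + 0)*(1/78035) = -596812*1/78035 = -596812/78035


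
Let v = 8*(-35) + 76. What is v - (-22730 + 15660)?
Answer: 6866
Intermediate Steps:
v = -204 (v = -280 + 76 = -204)
v - (-22730 + 15660) = -204 - (-22730 + 15660) = -204 - 1*(-7070) = -204 + 7070 = 6866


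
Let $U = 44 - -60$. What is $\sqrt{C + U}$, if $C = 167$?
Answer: $\sqrt{271} \approx 16.462$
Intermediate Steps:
$U = 104$ ($U = 44 + 60 = 104$)
$\sqrt{C + U} = \sqrt{167 + 104} = \sqrt{271}$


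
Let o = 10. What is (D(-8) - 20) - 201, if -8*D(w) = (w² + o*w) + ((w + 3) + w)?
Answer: -1739/8 ≈ -217.38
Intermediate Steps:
D(w) = -3/8 - 3*w/2 - w²/8 (D(w) = -((w² + 10*w) + ((w + 3) + w))/8 = -((w² + 10*w) + ((3 + w) + w))/8 = -((w² + 10*w) + (3 + 2*w))/8 = -(3 + w² + 12*w)/8 = -3/8 - 3*w/2 - w²/8)
(D(-8) - 20) - 201 = ((-3/8 - 3/2*(-8) - ⅛*(-8)²) - 20) - 201 = ((-3/8 + 12 - ⅛*64) - 20) - 201 = ((-3/8 + 12 - 8) - 20) - 201 = (29/8 - 20) - 201 = -131/8 - 201 = -1739/8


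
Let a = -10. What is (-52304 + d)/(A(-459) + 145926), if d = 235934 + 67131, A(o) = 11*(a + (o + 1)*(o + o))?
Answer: 250761/4770700 ≈ 0.052563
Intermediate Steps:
A(o) = -110 + 22*o*(1 + o) (A(o) = 11*(-10 + (o + 1)*(o + o)) = 11*(-10 + (1 + o)*(2*o)) = 11*(-10 + 2*o*(1 + o)) = -110 + 22*o*(1 + o))
d = 303065
(-52304 + d)/(A(-459) + 145926) = (-52304 + 303065)/((-110 + 22*(-459) + 22*(-459)**2) + 145926) = 250761/((-110 - 10098 + 22*210681) + 145926) = 250761/((-110 - 10098 + 4634982) + 145926) = 250761/(4624774 + 145926) = 250761/4770700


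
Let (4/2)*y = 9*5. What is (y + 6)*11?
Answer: 627/2 ≈ 313.50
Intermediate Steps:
y = 45/2 (y = (9*5)/2 = (½)*45 = 45/2 ≈ 22.500)
(y + 6)*11 = (45/2 + 6)*11 = (57/2)*11 = 627/2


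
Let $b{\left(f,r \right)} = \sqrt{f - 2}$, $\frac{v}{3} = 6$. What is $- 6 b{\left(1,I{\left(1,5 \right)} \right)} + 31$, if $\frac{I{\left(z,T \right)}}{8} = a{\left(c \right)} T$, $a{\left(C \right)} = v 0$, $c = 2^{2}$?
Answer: $31 - 6 i \approx 31.0 - 6.0 i$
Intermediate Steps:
$c = 4$
$v = 18$ ($v = 3 \cdot 6 = 18$)
$a{\left(C \right)} = 0$ ($a{\left(C \right)} = 18 \cdot 0 = 0$)
$I{\left(z,T \right)} = 0$ ($I{\left(z,T \right)} = 8 \cdot 0 T = 8 \cdot 0 = 0$)
$b{\left(f,r \right)} = \sqrt{-2 + f}$
$- 6 b{\left(1,I{\left(1,5 \right)} \right)} + 31 = - 6 \sqrt{-2 + 1} + 31 = - 6 \sqrt{-1} + 31 = - 6 i + 31 = 31 - 6 i$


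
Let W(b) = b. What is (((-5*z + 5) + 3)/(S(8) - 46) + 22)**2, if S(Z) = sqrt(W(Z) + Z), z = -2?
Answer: 22801/49 ≈ 465.33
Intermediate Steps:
S(Z) = sqrt(2)*sqrt(Z) (S(Z) = sqrt(Z + Z) = sqrt(2*Z) = sqrt(2)*sqrt(Z))
(((-5*z + 5) + 3)/(S(8) - 46) + 22)**2 = (((-5*(-2) + 5) + 3)/(sqrt(2)*sqrt(8) - 46) + 22)**2 = (((10 + 5) + 3)/(sqrt(2)*(2*sqrt(2)) - 46) + 22)**2 = ((15 + 3)/(4 - 46) + 22)**2 = (18/(-42) + 22)**2 = (18*(-1/42) + 22)**2 = (-3/7 + 22)**2 = (151/7)**2 = 22801/49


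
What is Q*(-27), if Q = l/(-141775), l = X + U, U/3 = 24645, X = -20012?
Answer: 1455921/141775 ≈ 10.269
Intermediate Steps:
U = 73935 (U = 3*24645 = 73935)
l = 53923 (l = -20012 + 73935 = 53923)
Q = -53923/141775 (Q = 53923/(-141775) = 53923*(-1/141775) = -53923/141775 ≈ -0.38034)
Q*(-27) = -53923/141775*(-27) = 1455921/141775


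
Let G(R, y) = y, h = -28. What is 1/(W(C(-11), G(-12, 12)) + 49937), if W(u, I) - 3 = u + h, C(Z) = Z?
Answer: 1/49901 ≈ 2.0040e-5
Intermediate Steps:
W(u, I) = -25 + u (W(u, I) = 3 + (u - 28) = 3 + (-28 + u) = -25 + u)
1/(W(C(-11), G(-12, 12)) + 49937) = 1/((-25 - 11) + 49937) = 1/(-36 + 49937) = 1/49901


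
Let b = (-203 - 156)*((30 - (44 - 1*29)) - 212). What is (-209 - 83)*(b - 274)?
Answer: -20571108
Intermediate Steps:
b = 70723 (b = -359*((30 - (44 - 29)) - 212) = -359*((30 - 1*15) - 212) = -359*((30 - 15) - 212) = -359*(15 - 212) = -359*(-197) = 70723)
(-209 - 83)*(b - 274) = (-209 - 83)*(70723 - 274) = -292*70449 = -20571108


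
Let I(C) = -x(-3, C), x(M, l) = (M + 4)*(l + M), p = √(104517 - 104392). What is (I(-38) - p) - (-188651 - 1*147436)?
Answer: 336128 - 5*√5 ≈ 3.3612e+5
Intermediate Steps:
p = 5*√5 (p = √125 = 5*√5 ≈ 11.180)
x(M, l) = (4 + M)*(M + l)
I(C) = 3 - C (I(C) = -((-3)² + 4*(-3) + 4*C - 3*C) = -(9 - 12 + 4*C - 3*C) = -(-3 + C) = 3 - C)
(I(-38) - p) - (-188651 - 1*147436) = ((3 - 1*(-38)) - 5*√5) - (-188651 - 1*147436) = ((3 + 38) - 5*√5) - (-188651 - 147436) = (41 - 5*√5) - 1*(-336087) = (41 - 5*√5) + 336087 = 336128 - 5*√5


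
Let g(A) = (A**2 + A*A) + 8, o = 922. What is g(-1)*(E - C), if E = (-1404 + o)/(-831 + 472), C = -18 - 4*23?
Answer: 399720/359 ≈ 1113.4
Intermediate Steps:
g(A) = 8 + 2*A**2 (g(A) = (A**2 + A**2) + 8 = 2*A**2 + 8 = 8 + 2*A**2)
C = -110 (C = -18 - 92 = -110)
E = 482/359 (E = (-1404 + 922)/(-831 + 472) = -482/(-359) = -482*(-1/359) = 482/359 ≈ 1.3426)
g(-1)*(E - C) = (8 + 2*(-1)**2)*(482/359 - 1*(-110)) = (8 + 2*1)*(482/359 + 110) = (8 + 2)*(39972/359) = 10*(39972/359) = 399720/359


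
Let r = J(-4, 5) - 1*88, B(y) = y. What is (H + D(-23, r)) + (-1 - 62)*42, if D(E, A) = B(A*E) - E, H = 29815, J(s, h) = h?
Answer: 29101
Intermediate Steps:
r = -83 (r = 5 - 1*88 = 5 - 88 = -83)
D(E, A) = -E + A*E (D(E, A) = A*E - E = -E + A*E)
(H + D(-23, r)) + (-1 - 62)*42 = (29815 - 23*(-1 - 83)) + (-1 - 62)*42 = (29815 - 23*(-84)) - 63*42 = (29815 + 1932) - 2646 = 31747 - 2646 = 29101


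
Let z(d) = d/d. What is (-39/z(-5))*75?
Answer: -2925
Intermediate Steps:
z(d) = 1
(-39/z(-5))*75 = (-39/1)*75 = (1*(-39))*75 = -39*75 = -2925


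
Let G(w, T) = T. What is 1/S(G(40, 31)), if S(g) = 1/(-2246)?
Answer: -2246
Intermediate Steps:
S(g) = -1/2246
1/S(G(40, 31)) = 1/(-1/2246) = -2246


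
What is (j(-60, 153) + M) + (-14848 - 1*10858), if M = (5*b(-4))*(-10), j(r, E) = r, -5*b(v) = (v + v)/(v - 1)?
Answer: -25750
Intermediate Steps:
b(v) = -2*v/(5*(-1 + v)) (b(v) = -(v + v)/(5*(v - 1)) = -2*v/(5*(-1 + v)))
M = 16 (M = (5*(-2*(-4)/(-5 + 5*(-4))))*(-10) = (5*(-2*(-4)/(-5 - 20)))*(-10) = (5*(-2*(-4)/(-25)))*(-10) = (5*(-2*(-4)*(-1/25)))*(-10) = (5*(-8/25))*(-10) = -8/5*(-10) = 16)
(j(-60, 153) + M) + (-14848 - 1*10858) = (-60 + 16) + (-14848 - 1*10858) = -44 + (-14848 - 10858) = -44 - 25706 = -25750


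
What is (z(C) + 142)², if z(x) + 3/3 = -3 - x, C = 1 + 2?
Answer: 18225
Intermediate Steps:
C = 3
z(x) = -4 - x (z(x) = -1 + (-3 - x) = -4 - x)
(z(C) + 142)² = ((-4 - 1*3) + 142)² = ((-4 - 3) + 142)² = (-7 + 142)² = 135² = 18225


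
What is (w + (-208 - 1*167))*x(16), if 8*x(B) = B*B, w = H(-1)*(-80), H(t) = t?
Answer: -9440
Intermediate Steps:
w = 80 (w = -1*(-80) = 80)
x(B) = B**2/8 (x(B) = (B*B)/8 = B**2/8)
(w + (-208 - 1*167))*x(16) = (80 + (-208 - 1*167))*((1/8)*16**2) = (80 + (-208 - 167))*((1/8)*256) = (80 - 375)*32 = -295*32 = -9440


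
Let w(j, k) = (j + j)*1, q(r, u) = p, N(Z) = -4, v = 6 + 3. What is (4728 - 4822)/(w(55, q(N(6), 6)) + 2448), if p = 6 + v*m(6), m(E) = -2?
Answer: -47/1279 ≈ -0.036747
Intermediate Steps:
v = 9
p = -12 (p = 6 + 9*(-2) = 6 - 18 = -12)
q(r, u) = -12
w(j, k) = 2*j (w(j, k) = (2*j)*1 = 2*j)
(4728 - 4822)/(w(55, q(N(6), 6)) + 2448) = (4728 - 4822)/(2*55 + 2448) = -94/(110 + 2448) = -94/2558 = -94*1/2558 = -47/1279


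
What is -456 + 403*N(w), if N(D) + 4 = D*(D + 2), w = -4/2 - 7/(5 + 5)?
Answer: -130633/100 ≈ -1306.3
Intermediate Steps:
w = -27/10 (w = -4*½ - 7/10 = -2 - 7*⅒ = -2 - 7/10 = -27/10 ≈ -2.7000)
N(D) = -4 + D*(2 + D) (N(D) = -4 + D*(D + 2) = -4 + D*(2 + D))
-456 + 403*N(w) = -456 + 403*(-4 + (-27/10)² + 2*(-27/10)) = -456 + 403*(-4 + 729/100 - 27/5) = -456 + 403*(-211/100) = -456 - 85033/100 = -130633/100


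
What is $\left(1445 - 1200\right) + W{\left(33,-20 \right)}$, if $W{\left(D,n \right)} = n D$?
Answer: $-415$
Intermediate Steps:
$W{\left(D,n \right)} = D n$
$\left(1445 - 1200\right) + W{\left(33,-20 \right)} = \left(1445 - 1200\right) + 33 \left(-20\right) = 245 - 660 = -415$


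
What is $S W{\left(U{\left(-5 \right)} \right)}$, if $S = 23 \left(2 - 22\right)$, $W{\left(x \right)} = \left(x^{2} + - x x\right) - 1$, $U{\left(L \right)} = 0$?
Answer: $460$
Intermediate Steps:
$W{\left(x \right)} = -1$ ($W{\left(x \right)} = \left(x^{2} - x^{2}\right) - 1 = 0 - 1 = -1$)
$S = -460$ ($S = 23 \left(-20\right) = -460$)
$S W{\left(U{\left(-5 \right)} \right)} = \left(-460\right) \left(-1\right) = 460$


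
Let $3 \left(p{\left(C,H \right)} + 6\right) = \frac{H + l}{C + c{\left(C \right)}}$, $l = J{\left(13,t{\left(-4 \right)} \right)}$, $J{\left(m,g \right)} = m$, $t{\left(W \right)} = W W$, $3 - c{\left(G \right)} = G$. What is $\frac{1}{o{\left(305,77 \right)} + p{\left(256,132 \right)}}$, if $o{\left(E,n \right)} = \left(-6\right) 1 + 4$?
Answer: $\frac{9}{73} \approx 0.12329$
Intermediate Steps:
$c{\left(G \right)} = 3 - G$
$t{\left(W \right)} = W^{2}$
$o{\left(E,n \right)} = -2$ ($o{\left(E,n \right)} = -6 + 4 = -2$)
$l = 13$
$p{\left(C,H \right)} = - \frac{41}{9} + \frac{H}{9}$ ($p{\left(C,H \right)} = -6 + \frac{\left(H + 13\right) \frac{1}{C - \left(-3 + C\right)}}{3} = -6 + \frac{\left(13 + H\right) \frac{1}{3}}{3} = -6 + \frac{\frac{13}{3} + \frac{H}{3}}{3} = -6 + \left(\frac{13}{9} + \frac{H}{9}\right) = - \frac{41}{9} + \frac{H}{9}$)
$\frac{1}{o{\left(305,77 \right)} + p{\left(256,132 \right)}} = \frac{1}{-2 + \left(- \frac{41}{9} + \frac{1}{9} \cdot 132\right)} = \frac{1}{-2 + \left(- \frac{41}{9} + \frac{44}{3}\right)} = \frac{1}{-2 + \frac{91}{9}} = \frac{1}{\frac{73}{9}} = \frac{9}{73}$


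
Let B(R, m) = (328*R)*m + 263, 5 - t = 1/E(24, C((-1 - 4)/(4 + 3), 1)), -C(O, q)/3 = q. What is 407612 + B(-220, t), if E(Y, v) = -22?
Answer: 43795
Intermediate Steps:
C(O, q) = -3*q
t = 111/22 (t = 5 - 1/(-22) = 5 - 1*(-1/22) = 5 + 1/22 = 111/22 ≈ 5.0455)
B(R, m) = 263 + 328*R*m (B(R, m) = 328*R*m + 263 = 263 + 328*R*m)
407612 + B(-220, t) = 407612 + (263 + 328*(-220)*(111/22)) = 407612 + (263 - 364080) = 407612 - 363817 = 43795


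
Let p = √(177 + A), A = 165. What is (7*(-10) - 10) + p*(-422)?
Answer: -80 - 1266*√38 ≈ -7884.1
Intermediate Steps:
p = 3*√38 (p = √(177 + 165) = √342 = 3*√38 ≈ 18.493)
(7*(-10) - 10) + p*(-422) = (7*(-10) - 10) + (3*√38)*(-422) = (-70 - 10) - 1266*√38 = -80 - 1266*√38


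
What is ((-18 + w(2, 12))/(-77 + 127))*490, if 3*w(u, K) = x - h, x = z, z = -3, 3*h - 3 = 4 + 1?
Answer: -8771/45 ≈ -194.91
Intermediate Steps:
h = 8/3 (h = 1 + (4 + 1)/3 = 1 + (⅓)*5 = 1 + 5/3 = 8/3 ≈ 2.6667)
x = -3
w(u, K) = -17/9 (w(u, K) = (-3 - 1*8/3)/3 = (-3 - 8/3)/3 = (⅓)*(-17/3) = -17/9)
((-18 + w(2, 12))/(-77 + 127))*490 = ((-18 - 17/9)/(-77 + 127))*490 = -179/9/50*490 = -179/9*1/50*490 = -179/450*490 = -8771/45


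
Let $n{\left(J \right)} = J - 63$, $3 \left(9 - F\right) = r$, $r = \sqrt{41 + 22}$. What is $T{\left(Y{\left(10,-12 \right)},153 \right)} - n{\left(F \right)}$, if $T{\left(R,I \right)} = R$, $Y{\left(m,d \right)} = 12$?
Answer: $66 + \sqrt{7} \approx 68.646$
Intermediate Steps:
$r = 3 \sqrt{7}$ ($r = \sqrt{63} = 3 \sqrt{7} \approx 7.9373$)
$F = 9 - \sqrt{7}$ ($F = 9 - \frac{3 \sqrt{7}}{3} = 9 - \sqrt{7} \approx 6.3542$)
$n{\left(J \right)} = -63 + J$
$T{\left(Y{\left(10,-12 \right)},153 \right)} - n{\left(F \right)} = 12 - \left(-63 + \left(9 - \sqrt{7}\right)\right) = 12 - \left(-54 - \sqrt{7}\right) = 12 + \left(54 + \sqrt{7}\right) = 66 + \sqrt{7}$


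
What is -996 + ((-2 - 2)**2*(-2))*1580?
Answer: -51556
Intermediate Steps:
-996 + ((-2 - 2)**2*(-2))*1580 = -996 + ((-4)**2*(-2))*1580 = -996 + (16*(-2))*1580 = -996 - 32*1580 = -996 - 50560 = -51556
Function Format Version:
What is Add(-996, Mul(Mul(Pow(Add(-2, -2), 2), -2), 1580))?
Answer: -51556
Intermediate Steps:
Add(-996, Mul(Mul(Pow(Add(-2, -2), 2), -2), 1580)) = Add(-996, Mul(Mul(Pow(-4, 2), -2), 1580)) = Add(-996, Mul(Mul(16, -2), 1580)) = Add(-996, Mul(-32, 1580)) = Add(-996, -50560) = -51556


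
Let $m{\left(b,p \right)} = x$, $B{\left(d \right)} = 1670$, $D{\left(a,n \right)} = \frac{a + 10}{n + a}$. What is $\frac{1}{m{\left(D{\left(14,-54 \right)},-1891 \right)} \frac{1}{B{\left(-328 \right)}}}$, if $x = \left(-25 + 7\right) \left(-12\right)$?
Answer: $\frac{835}{108} \approx 7.7315$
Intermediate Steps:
$D{\left(a,n \right)} = \frac{10 + a}{a + n}$
$x = 216$ ($x = \left(-18\right) \left(-12\right) = 216$)
$m{\left(b,p \right)} = 216$
$\frac{1}{m{\left(D{\left(14,-54 \right)},-1891 \right)} \frac{1}{B{\left(-328 \right)}}} = \frac{1}{216 \cdot \frac{1}{1670}} = \frac{1}{\frac{108}{835}} = \frac{835}{108}$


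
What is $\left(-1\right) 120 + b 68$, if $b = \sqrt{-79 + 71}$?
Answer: $-120 + 136 i \sqrt{2} \approx -120.0 + 192.33 i$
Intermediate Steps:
$b = 2 i \sqrt{2}$ ($b = \sqrt{-8} = 2 i \sqrt{2} \approx 2.8284 i$)
$\left(-1\right) 120 + b 68 = \left(-1\right) 120 + 2 i \sqrt{2} \cdot 68 = -120 + 136 i \sqrt{2}$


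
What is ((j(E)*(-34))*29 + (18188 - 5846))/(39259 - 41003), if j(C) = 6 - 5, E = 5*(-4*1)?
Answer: -2839/436 ≈ -6.5115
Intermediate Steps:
E = -20 (E = 5*(-4) = -20)
j(C) = 1
((j(E)*(-34))*29 + (18188 - 5846))/(39259 - 41003) = ((1*(-34))*29 + (18188 - 5846))/(39259 - 41003) = (-34*29 + 12342)/(-1744) = (-986 + 12342)*(-1/1744) = 11356*(-1/1744) = -2839/436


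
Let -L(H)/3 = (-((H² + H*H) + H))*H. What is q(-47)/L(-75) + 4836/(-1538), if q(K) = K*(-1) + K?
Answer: -2418/769 ≈ -3.1443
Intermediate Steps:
q(K) = 0 (q(K) = -K + K = 0)
L(H) = -3*H*(-H - 2*H²) (L(H) = -3*(-((H² + H*H) + H))*H = -3*(-((H² + H²) + H))*H = -3*(-(2*H² + H))*H = -3*(-(H + 2*H²))*H = -3*(-H - 2*H²)*H = -3*H*(-H - 2*H²))
q(-47)/L(-75) + 4836/(-1538) = 0/(((-75)²*(3 + 6*(-75)))) + 4836/(-1538) = 0/((5625*(3 - 450))) + 4836*(-1/1538) = 0/((5625*(-447))) - 2418/769 = 0/(-2514375) - 2418/769 = 0*(-1/2514375) - 2418/769 = 0 - 2418/769 = -2418/769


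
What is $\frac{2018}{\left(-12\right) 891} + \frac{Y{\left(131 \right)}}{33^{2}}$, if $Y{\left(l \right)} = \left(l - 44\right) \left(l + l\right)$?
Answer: $\frac{1219777}{58806} \approx 20.742$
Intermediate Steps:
$Y{\left(l \right)} = 2 l \left(-44 + l\right)$ ($Y{\left(l \right)} = \left(-44 + l\right) 2 l = 2 l \left(-44 + l\right)$)
$\frac{2018}{\left(-12\right) 891} + \frac{Y{\left(131 \right)}}{33^{2}} = \frac{2018}{\left(-12\right) 891} + \frac{2 \cdot 131 \left(-44 + 131\right)}{33^{2}} = \frac{2018}{-10692} + \frac{2 \cdot 131 \cdot 87}{1089} = 2018 \left(- \frac{1}{10692}\right) + 22794 \cdot \frac{1}{1089} = - \frac{1009}{5346} + \frac{7598}{363} = \frac{1219777}{58806}$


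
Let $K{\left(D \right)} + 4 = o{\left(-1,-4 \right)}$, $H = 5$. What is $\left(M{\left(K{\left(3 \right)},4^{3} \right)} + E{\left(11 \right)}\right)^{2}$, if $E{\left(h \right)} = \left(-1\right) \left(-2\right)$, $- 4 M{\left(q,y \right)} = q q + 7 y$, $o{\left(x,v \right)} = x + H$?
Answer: $12100$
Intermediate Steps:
$o{\left(x,v \right)} = 5 + x$ ($o{\left(x,v \right)} = x + 5 = 5 + x$)
$K{\left(D \right)} = 0$ ($K{\left(D \right)} = -4 + \left(5 - 1\right) = -4 + 4 = 0$)
$M{\left(q,y \right)} = - \frac{7 y}{4} - \frac{q^{2}}{4}$ ($M{\left(q,y \right)} = - \frac{q q + 7 y}{4} = - \frac{q^{2} + 7 y}{4} = - \frac{7 y}{4} - \frac{q^{2}}{4}$)
$E{\left(h \right)} = 2$
$\left(M{\left(K{\left(3 \right)},4^{3} \right)} + E{\left(11 \right)}\right)^{2} = \left(\left(- \frac{7 \cdot 4^{3}}{4} - \frac{0^{2}}{4}\right) + 2\right)^{2} = \left(\left(\left(- \frac{7}{4}\right) 64 - 0\right) + 2\right)^{2} = \left(\left(-112 + 0\right) + 2\right)^{2} = \left(-112 + 2\right)^{2} = \left(-110\right)^{2} = 12100$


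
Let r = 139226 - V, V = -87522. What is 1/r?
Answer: 1/226748 ≈ 4.4102e-6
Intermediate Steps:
r = 226748 (r = 139226 - 1*(-87522) = 139226 + 87522 = 226748)
1/r = 1/226748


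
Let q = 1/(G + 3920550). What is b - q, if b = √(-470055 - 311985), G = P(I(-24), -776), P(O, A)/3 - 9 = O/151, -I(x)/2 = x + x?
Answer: -151/592007415 + 14*I*√3990 ≈ -2.5506e-7 + 884.33*I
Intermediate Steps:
I(x) = -4*x (I(x) = -2*(x + x) = -4*x)
P(O, A) = 27 + 3*O/151 (P(O, A) = 27 + 3*(O/151) = 27 + 3*O/151)
G = 4365/151 (G = 27 + 3*(-4*(-24))/151 = 27 + (3/151)*96 = 27 + 288/151 = 4365/151 ≈ 28.907)
b = 14*I*√3990 (b = √(-782040) = 14*I*√3990 ≈ 884.33*I)
q = 151/592007415 (q = 1/(4365/151 + 3920550) = 1/(592007415/151) = 151/592007415 ≈ 2.5506e-7)
b - q = 14*I*√3990 - 1*151/592007415 = 14*I*√3990 - 151/592007415 = -151/592007415 + 14*I*√3990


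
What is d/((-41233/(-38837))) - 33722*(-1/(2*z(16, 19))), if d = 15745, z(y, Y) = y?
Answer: 10479046653/659728 ≈ 15884.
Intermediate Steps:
d/((-41233/(-38837))) - 33722*(-1/(2*z(16, 19))) = 15745/((-41233/(-38837))) - 33722/(16*(-2)) = 15745/((-41233*(-1/38837))) - 33722/(-32) = 15745/(41233/38837) - 33722*(-1/32) = 15745*(38837/41233) + 16861/16 = 611488565/41233 + 16861/16 = 10479046653/659728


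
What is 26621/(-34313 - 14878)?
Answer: -26621/49191 ≈ -0.54118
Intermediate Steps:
26621/(-34313 - 14878) = 26621/(-49191) = 26621*(-1/49191) = -26621/49191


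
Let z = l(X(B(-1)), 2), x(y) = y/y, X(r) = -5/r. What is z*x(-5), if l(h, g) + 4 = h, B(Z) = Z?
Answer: 1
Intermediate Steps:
x(y) = 1
l(h, g) = -4 + h
z = 1 (z = -4 - 5/(-1) = -4 - 5*(-1) = -4 + 5 = 1)
z*x(-5) = 1*1 = 1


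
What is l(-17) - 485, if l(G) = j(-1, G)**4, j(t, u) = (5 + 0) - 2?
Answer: -404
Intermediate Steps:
j(t, u) = 3 (j(t, u) = 5 - 2 = 3)
l(G) = 81 (l(G) = 3**4 = 81)
l(-17) - 485 = 81 - 485 = -404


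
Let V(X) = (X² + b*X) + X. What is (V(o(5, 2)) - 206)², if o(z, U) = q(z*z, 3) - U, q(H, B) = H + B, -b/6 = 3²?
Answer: 824464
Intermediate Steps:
b = -54 (b = -6*3² = -6*9 = -54)
q(H, B) = B + H
o(z, U) = 3 + z² - U (o(z, U) = (3 + z*z) - U = (3 + z²) - U = 3 + z² - U)
V(X) = X² - 53*X (V(X) = (X² - 54*X) + X = X² - 53*X)
(V(o(5, 2)) - 206)² = ((3 + 5² - 1*2)*(-53 + (3 + 5² - 1*2)) - 206)² = ((3 + 25 - 2)*(-53 + (3 + 25 - 2)) - 206)² = (26*(-53 + 26) - 206)² = (26*(-27) - 206)² = (-702 - 206)² = (-908)² = 824464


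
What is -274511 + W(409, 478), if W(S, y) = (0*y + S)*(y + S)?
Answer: 88272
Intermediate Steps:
W(S, y) = S*(S + y) (W(S, y) = (0 + S)*(S + y) = S*(S + y))
-274511 + W(409, 478) = -274511 + 409*(409 + 478) = -274511 + 409*887 = -274511 + 362783 = 88272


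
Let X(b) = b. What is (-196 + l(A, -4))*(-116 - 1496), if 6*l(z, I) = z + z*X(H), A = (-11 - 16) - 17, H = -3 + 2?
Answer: 315952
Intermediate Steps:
H = -1
A = -44 (A = -27 - 17 = -44)
l(z, I) = 0 (l(z, I) = (z + z*(-1))/6 = (z - z)/6 = (⅙)*0 = 0)
(-196 + l(A, -4))*(-116 - 1496) = (-196 + 0)*(-116 - 1496) = -196*(-1612) = 315952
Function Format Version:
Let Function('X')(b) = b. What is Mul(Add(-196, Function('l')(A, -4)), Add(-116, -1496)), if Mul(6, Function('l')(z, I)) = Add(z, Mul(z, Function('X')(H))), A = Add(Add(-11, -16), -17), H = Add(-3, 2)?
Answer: 315952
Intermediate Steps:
H = -1
A = -44 (A = Add(-27, -17) = -44)
Function('l')(z, I) = 0 (Function('l')(z, I) = Mul(Rational(1, 6), Add(z, Mul(z, -1))) = Mul(Rational(1, 6), Add(z, Mul(-1, z))) = Mul(Rational(1, 6), 0) = 0)
Mul(Add(-196, Function('l')(A, -4)), Add(-116, -1496)) = Mul(Add(-196, 0), Add(-116, -1496)) = Mul(-196, -1612) = 315952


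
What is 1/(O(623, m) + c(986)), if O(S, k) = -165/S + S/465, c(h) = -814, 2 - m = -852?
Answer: -289695/235500326 ≈ -0.0012301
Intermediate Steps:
m = 854 (m = 2 - 1*(-852) = 2 + 852 = 854)
O(S, k) = -165/S + S/465 (O(S, k) = -165/S + S*(1/465) = -165/S + S/465)
1/(O(623, m) + c(986)) = 1/((-165/623 + (1/465)*623) - 814) = 1/((-165*1/623 + 623/465) - 814) = 1/((-165/623 + 623/465) - 814) = 1/(311404/289695 - 814) = 1/(-235500326/289695) = -289695/235500326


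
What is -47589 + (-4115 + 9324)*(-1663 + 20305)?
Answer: 97058589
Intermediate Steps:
-47589 + (-4115 + 9324)*(-1663 + 20305) = -47589 + 5209*18642 = -47589 + 97106178 = 97058589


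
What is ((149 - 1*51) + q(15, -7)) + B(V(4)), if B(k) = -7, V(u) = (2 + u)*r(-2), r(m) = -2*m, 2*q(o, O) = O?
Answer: 175/2 ≈ 87.500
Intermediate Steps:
q(o, O) = O/2
V(u) = 8 + 4*u (V(u) = (2 + u)*(-2*(-2)) = (2 + u)*4 = 8 + 4*u)
((149 - 1*51) + q(15, -7)) + B(V(4)) = ((149 - 1*51) + (1/2)*(-7)) - 7 = ((149 - 51) - 7/2) - 7 = (98 - 7/2) - 7 = 189/2 - 7 = 175/2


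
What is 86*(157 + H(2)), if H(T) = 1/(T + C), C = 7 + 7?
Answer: 108059/8 ≈ 13507.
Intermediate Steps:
C = 14
H(T) = 1/(14 + T) (H(T) = 1/(T + 14) = 1/(14 + T))
86*(157 + H(2)) = 86*(157 + 1/(14 + 2)) = 86*(157 + 1/16) = 86*(2513/16) = 108059/8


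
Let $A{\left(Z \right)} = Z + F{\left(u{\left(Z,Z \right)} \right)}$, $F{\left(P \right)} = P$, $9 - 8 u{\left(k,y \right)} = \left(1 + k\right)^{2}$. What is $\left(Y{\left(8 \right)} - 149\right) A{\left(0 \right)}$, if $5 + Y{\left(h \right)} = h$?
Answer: $-146$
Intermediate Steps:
$u{\left(k,y \right)} = \frac{9}{8} - \frac{\left(1 + k\right)^{2}}{8}$
$Y{\left(h \right)} = -5 + h$
$A{\left(Z \right)} = \frac{9}{8} + Z - \frac{\left(1 + Z\right)^{2}}{8}$ ($A{\left(Z \right)} = Z - \left(- \frac{9}{8} + \frac{\left(1 + Z\right)^{2}}{8}\right) = \frac{9}{8} + Z - \frac{\left(1 + Z\right)^{2}}{8}$)
$\left(Y{\left(8 \right)} - 149\right) A{\left(0 \right)} = \left(\left(-5 + 8\right) - 149\right) \left(1 - \frac{0^{2}}{8} + \frac{3}{4} \cdot 0\right) = \left(3 - 149\right) \left(1 - 0 + 0\right) = - 146 \left(1 + 0 + 0\right) = \left(-146\right) 1 = -146$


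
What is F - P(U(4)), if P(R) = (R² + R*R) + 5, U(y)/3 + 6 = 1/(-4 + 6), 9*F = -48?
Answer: -3329/6 ≈ -554.83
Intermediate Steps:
F = -16/3 (F = (⅑)*(-48) = -16/3 ≈ -5.3333)
U(y) = -33/2 (U(y) = -18 + 3/(-4 + 6) = -18 + 3/2 = -33/2)
P(R) = 5 + 2*R² (P(R) = (R² + R²) + 5 = 2*R² + 5 = 5 + 2*R²)
F - P(U(4)) = -16/3 - (5 + 2*(-33/2)²) = -16/3 - (5 + 2*(1089/4)) = -16/3 - (5 + 1089/2) = -16/3 - 1*1099/2 = -16/3 - 1099/2 = -3329/6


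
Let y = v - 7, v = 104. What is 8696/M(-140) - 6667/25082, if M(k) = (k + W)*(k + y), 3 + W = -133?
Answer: 34747279/74418294 ≈ 0.46692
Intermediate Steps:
W = -136 (W = -3 - 133 = -136)
y = 97 (y = 104 - 7 = 97)
M(k) = (-136 + k)*(97 + k) (M(k) = (k - 136)*(k + 97) = (-136 + k)*(97 + k))
8696/M(-140) - 6667/25082 = 8696/(-13192 + (-140)**2 - 39*(-140)) - 6667/25082 = 8696/(-13192 + 19600 + 5460) - 6667*1/25082 = 8696/11868 - 6667/25082 = 8696*(1/11868) - 6667/25082 = 2174/2967 - 6667/25082 = 34747279/74418294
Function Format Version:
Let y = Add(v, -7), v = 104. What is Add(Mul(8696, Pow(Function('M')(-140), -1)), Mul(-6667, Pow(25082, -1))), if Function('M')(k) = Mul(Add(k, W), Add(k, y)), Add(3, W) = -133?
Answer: Rational(34747279, 74418294) ≈ 0.46692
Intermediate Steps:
W = -136 (W = Add(-3, -133) = -136)
y = 97 (y = Add(104, -7) = 97)
Function('M')(k) = Mul(Add(-136, k), Add(97, k)) (Function('M')(k) = Mul(Add(k, -136), Add(k, 97)) = Mul(Add(-136, k), Add(97, k)))
Add(Mul(8696, Pow(Function('M')(-140), -1)), Mul(-6667, Pow(25082, -1))) = Add(Mul(8696, Pow(Add(-13192, Pow(-140, 2), Mul(-39, -140)), -1)), Mul(-6667, Pow(25082, -1))) = Add(Mul(8696, Pow(Add(-13192, 19600, 5460), -1)), Mul(-6667, Rational(1, 25082))) = Add(Mul(8696, Pow(11868, -1)), Rational(-6667, 25082)) = Add(Mul(8696, Rational(1, 11868)), Rational(-6667, 25082)) = Add(Rational(2174, 2967), Rational(-6667, 25082)) = Rational(34747279, 74418294)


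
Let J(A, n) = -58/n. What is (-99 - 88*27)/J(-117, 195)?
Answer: 482625/58 ≈ 8321.1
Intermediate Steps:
(-99 - 88*27)/J(-117, 195) = (-99 - 88*27)/((-58/195)) = (-99 - 2376)/((-58*1/195)) = -2475/(-58/195) = -2475*(-195/58) = 482625/58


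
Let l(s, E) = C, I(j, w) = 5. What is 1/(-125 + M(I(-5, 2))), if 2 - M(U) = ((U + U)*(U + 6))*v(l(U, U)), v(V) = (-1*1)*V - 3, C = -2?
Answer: -1/13 ≈ -0.076923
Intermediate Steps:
l(s, E) = -2
v(V) = -3 - V (v(V) = -V - 3 = -3 - V)
M(U) = 2 + 2*U*(6 + U) (M(U) = 2 - (U + U)*(U + 6)*(-3 - 1*(-2)) = 2 - (2*U)*(6 + U)*(-3 + 2) = 2 - 2*U*(6 + U)*(-1) = 2 - (-2)*U*(6 + U) = 2 + 2*U*(6 + U))
1/(-125 + M(I(-5, 2))) = 1/(-125 + (2 + 2*5**2 + 12*5)) = 1/(-125 + (2 + 2*25 + 60)) = 1/(-125 + (2 + 50 + 60)) = 1/(-125 + 112) = 1/(-13) = -1/13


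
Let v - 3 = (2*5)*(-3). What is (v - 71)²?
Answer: 9604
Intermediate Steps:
v = -27 (v = 3 + (2*5)*(-3) = 3 + 10*(-3) = 3 - 30 = -27)
(v - 71)² = (-27 - 71)² = (-98)² = 9604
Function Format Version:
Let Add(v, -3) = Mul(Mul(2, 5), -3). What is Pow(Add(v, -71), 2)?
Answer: 9604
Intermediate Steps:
v = -27 (v = Add(3, Mul(Mul(2, 5), -3)) = Add(3, Mul(10, -3)) = Add(3, -30) = -27)
Pow(Add(v, -71), 2) = Pow(Add(-27, -71), 2) = Pow(-98, 2) = 9604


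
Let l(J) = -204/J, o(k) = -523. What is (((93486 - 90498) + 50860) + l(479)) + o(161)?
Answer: 25542471/479 ≈ 53325.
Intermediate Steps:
(((93486 - 90498) + 50860) + l(479)) + o(161) = (((93486 - 90498) + 50860) - 204/479) - 523 = ((2988 + 50860) - 204*1/479) - 523 = (53848 - 204/479) - 523 = 25792988/479 - 523 = 25542471/479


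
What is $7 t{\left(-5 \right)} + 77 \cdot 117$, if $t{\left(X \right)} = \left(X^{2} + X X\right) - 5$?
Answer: $9324$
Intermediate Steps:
$t{\left(X \right)} = -5 + 2 X^{2}$ ($t{\left(X \right)} = \left(X^{2} + X^{2}\right) - 5 = 2 X^{2} - 5 = -5 + 2 X^{2}$)
$7 t{\left(-5 \right)} + 77 \cdot 117 = 7 \left(-5 + 2 \left(-5\right)^{2}\right) + 77 \cdot 117 = 7 \left(-5 + 2 \cdot 25\right) + 9009 = 7 \left(-5 + 50\right) + 9009 = 7 \cdot 45 + 9009 = 315 + 9009 = 9324$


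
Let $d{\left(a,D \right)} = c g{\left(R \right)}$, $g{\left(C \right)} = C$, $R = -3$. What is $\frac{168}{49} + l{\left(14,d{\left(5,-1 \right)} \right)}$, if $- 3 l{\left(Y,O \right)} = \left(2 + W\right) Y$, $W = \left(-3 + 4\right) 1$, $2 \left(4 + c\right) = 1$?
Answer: $- \frac{74}{7} \approx -10.571$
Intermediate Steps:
$c = - \frac{7}{2}$ ($c = -4 + \frac{1}{2} \cdot 1 = -4 + \frac{1}{2} = - \frac{7}{2} \approx -3.5$)
$W = 1$ ($W = 1 \cdot 1 = 1$)
$d{\left(a,D \right)} = \frac{21}{2}$ ($d{\left(a,D \right)} = \left(- \frac{7}{2}\right) \left(-3\right) = \frac{21}{2}$)
$l{\left(Y,O \right)} = - Y$ ($l{\left(Y,O \right)} = - \frac{\left(2 + 1\right) Y}{3} = - \frac{3 Y}{3} = - Y$)
$\frac{168}{49} + l{\left(14,d{\left(5,-1 \right)} \right)} = \frac{168}{49} - 14 = 168 \cdot \frac{1}{49} - 14 = \frac{24}{7} - 14 = - \frac{74}{7}$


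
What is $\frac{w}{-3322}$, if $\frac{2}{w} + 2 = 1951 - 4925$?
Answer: $\frac{1}{4943136} \approx 2.023 \cdot 10^{-7}$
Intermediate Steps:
$w = - \frac{1}{1488}$ ($w = \frac{2}{-2 + \left(1951 - 4925\right)} = \frac{2}{-2 - 2974} = \frac{2}{-2976} = 2 \left(- \frac{1}{2976}\right) = - \frac{1}{1488} \approx -0.00067204$)
$\frac{w}{-3322} = - \frac{1}{1488 \left(-3322\right)} = \left(- \frac{1}{1488}\right) \left(- \frac{1}{3322}\right) = \frac{1}{4943136}$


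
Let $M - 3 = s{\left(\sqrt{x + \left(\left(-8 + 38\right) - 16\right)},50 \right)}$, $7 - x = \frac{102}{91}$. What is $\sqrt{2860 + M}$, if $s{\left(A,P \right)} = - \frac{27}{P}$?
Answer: $\frac{\sqrt{286246}}{10} \approx 53.502$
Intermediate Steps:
$x = \frac{535}{91}$ ($x = 7 - \frac{102}{91} = \frac{535}{91} \approx 5.8791$)
$M = \frac{123}{50}$ ($M = 3 - \frac{27}{50} = \frac{123}{50} \approx 2.46$)
$\sqrt{2860 + M} = \sqrt{2860 + \frac{123}{50}} = \sqrt{\frac{143123}{50}} = \frac{\sqrt{286246}}{10}$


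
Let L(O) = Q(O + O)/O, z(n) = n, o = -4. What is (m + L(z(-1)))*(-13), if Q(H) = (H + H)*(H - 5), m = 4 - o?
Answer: 260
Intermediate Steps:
m = 8 (m = 4 - 1*(-4) = 4 + 4 = 8)
Q(H) = 2*H*(-5 + H) (Q(H) = (2*H)*(-5 + H) = 2*H*(-5 + H))
L(O) = -20 + 8*O (L(O) = (2*(O + O)*(-5 + (O + O)))/O = (2*(2*O)*(-5 + 2*O))/O = (4*O*(-5 + 2*O))/O = -20 + 8*O)
(m + L(z(-1)))*(-13) = (8 + (-20 + 8*(-1)))*(-13) = (8 + (-20 - 8))*(-13) = (8 - 28)*(-13) = -20*(-13) = 260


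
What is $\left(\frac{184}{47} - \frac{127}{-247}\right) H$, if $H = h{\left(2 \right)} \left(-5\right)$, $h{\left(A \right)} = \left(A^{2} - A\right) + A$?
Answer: $- \frac{1028340}{11609} \approx -88.581$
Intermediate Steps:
$h{\left(A \right)} = A^{2}$
$H = -20$ ($H = 2^{2} \left(-5\right) = 4 \left(-5\right) = -20$)
$\left(\frac{184}{47} - \frac{127}{-247}\right) H = \left(\frac{184}{47} - \frac{127}{-247}\right) \left(-20\right) = \left(184 \cdot \frac{1}{47} - - \frac{127}{247}\right) \left(-20\right) = \left(\frac{184}{47} + \frac{127}{247}\right) \left(-20\right) = \frac{51417}{11609} \left(-20\right) = - \frac{1028340}{11609}$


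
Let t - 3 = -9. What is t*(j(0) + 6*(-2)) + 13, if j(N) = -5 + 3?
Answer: 97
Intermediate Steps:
j(N) = -2
t = -6 (t = 3 - 9 = -6)
t*(j(0) + 6*(-2)) + 13 = -6*(-2 + 6*(-2)) + 13 = -6*(-2 - 12) + 13 = -6*(-14) + 13 = 84 + 13 = 97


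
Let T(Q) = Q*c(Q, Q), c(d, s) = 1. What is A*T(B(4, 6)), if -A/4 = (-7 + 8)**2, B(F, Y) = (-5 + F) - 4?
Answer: 20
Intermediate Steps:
B(F, Y) = -9 + F
T(Q) = Q (T(Q) = Q*1 = Q)
A = -4 (A = -4*(-7 + 8)**2 = -4*1**2 = -4*1 = -4)
A*T(B(4, 6)) = -4*(-9 + 4) = -4*(-5) = 20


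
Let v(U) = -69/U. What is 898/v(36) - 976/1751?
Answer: -18891224/40273 ≈ -469.08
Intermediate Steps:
898/v(36) - 976/1751 = 898/((-69/36)) - 976/1751 = 898/((-69*1/36)) - 976*1/1751 = 898/(-23/12) - 976/1751 = 898*(-12/23) - 976/1751 = -10776/23 - 976/1751 = -18891224/40273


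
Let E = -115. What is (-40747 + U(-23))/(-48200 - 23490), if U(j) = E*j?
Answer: 19051/35845 ≈ 0.53148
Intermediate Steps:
U(j) = -115*j
(-40747 + U(-23))/(-48200 - 23490) = (-40747 - 115*(-23))/(-48200 - 23490) = (-40747 + 2645)/(-71690) = -38102*(-1/71690) = 19051/35845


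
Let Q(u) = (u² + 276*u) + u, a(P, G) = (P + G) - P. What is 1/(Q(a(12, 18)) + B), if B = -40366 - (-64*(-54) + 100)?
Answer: -1/38612 ≈ -2.5899e-5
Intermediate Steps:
B = -43922 (B = -40366 - (3456 + 100) = -40366 - 1*3556 = -40366 - 3556 = -43922)
a(P, G) = G (a(P, G) = (G + P) - P = G)
Q(u) = u² + 277*u
1/(Q(a(12, 18)) + B) = 1/(18*(277 + 18) - 43922) = 1/(18*295 - 43922) = 1/(5310 - 43922) = 1/(-38612) = -1/38612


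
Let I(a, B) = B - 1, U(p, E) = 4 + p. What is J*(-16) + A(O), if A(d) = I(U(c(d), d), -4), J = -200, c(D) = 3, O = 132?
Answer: 3195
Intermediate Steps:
I(a, B) = -1 + B
A(d) = -5 (A(d) = -1 - 4 = -5)
J*(-16) + A(O) = -200*(-16) - 5 = 3200 - 5 = 3195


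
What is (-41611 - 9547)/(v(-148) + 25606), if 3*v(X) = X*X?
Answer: -76737/49361 ≈ -1.5546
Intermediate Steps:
v(X) = X²/3 (v(X) = (X*X)/3 = X²/3)
(-41611 - 9547)/(v(-148) + 25606) = (-41611 - 9547)/((⅓)*(-148)² + 25606) = -51158/((⅓)*21904 + 25606) = -51158/(21904/3 + 25606) = -51158/98722/3 = -51158*3/98722 = -76737/49361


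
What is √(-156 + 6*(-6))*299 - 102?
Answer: -102 + 2392*I*√3 ≈ -102.0 + 4143.1*I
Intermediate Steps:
√(-156 + 6*(-6))*299 - 102 = √(-156 - 36)*299 - 102 = √(-192)*299 - 102 = (8*I*√3)*299 - 102 = 2392*I*√3 - 102 = -102 + 2392*I*√3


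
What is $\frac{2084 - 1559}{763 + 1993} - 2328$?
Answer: $- \frac{6415443}{2756} \approx -2327.8$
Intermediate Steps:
$\frac{2084 - 1559}{763 + 1993} - 2328 = \frac{525}{2756} - 2328 = - \frac{6415443}{2756}$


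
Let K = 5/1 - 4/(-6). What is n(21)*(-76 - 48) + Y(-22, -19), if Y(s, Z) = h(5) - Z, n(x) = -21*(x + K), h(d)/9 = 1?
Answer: 69468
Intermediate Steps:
K = 17/3 (K = 5*1 - 4*(-1/6) = 5 + 2/3 = 17/3 ≈ 5.6667)
h(d) = 9 (h(d) = 9*1 = 9)
n(x) = -119 - 21*x (n(x) = -21*(x + 17/3) = -21*(17/3 + x) = -119 - 21*x)
Y(s, Z) = 9 - Z
n(21)*(-76 - 48) + Y(-22, -19) = (-119 - 21*21)*(-76 - 48) + (9 - 1*(-19)) = (-119 - 441)*(-124) + (9 + 19) = -560*(-124) + 28 = 69440 + 28 = 69468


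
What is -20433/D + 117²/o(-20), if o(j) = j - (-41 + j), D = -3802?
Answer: 52883331/155882 ≈ 339.25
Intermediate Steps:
o(j) = 41 (o(j) = j + (41 - j) = 41)
-20433/D + 117²/o(-20) = -20433/(-3802) + 117²/41 = -20433*(-1/3802) + 13689*(1/41) = 20433/3802 + 13689/41 = 52883331/155882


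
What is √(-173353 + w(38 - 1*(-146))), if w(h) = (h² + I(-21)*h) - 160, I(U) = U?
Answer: 7*I*√2929 ≈ 378.84*I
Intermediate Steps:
w(h) = -160 + h² - 21*h (w(h) = (h² - 21*h) - 160 = -160 + h² - 21*h)
√(-173353 + w(38 - 1*(-146))) = √(-173353 + (-160 + (38 - 1*(-146))² - 21*(38 - 1*(-146)))) = √(-173353 + (-160 + (38 + 146)² - 21*(38 + 146))) = √(-173353 + (-160 + 184² - 21*184)) = √(-173353 + (-160 + 33856 - 3864)) = √(-173353 + 29832) = √(-143521) = 7*I*√2929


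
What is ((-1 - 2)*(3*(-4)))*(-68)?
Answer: -2448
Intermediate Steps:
((-1 - 2)*(3*(-4)))*(-68) = -3*(-12)*(-68) = 36*(-68) = -2448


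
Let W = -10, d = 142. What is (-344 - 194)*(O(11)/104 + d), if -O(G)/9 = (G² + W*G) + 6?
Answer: -3931435/52 ≈ -75605.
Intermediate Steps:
O(G) = -54 - 9*G² + 90*G (O(G) = -9*((G² - 10*G) + 6) = -9*(6 + G² - 10*G) = -54 - 9*G² + 90*G)
(-344 - 194)*(O(11)/104 + d) = (-344 - 194)*((-54 - 9*11² + 90*11)/104 + 142) = -538*((-54 - 9*121 + 990)*(1/104) + 142) = -538*((-54 - 1089 + 990)*(1/104) + 142) = -538*(-153*1/104 + 142) = -538*(-153/104 + 142) = -538*14615/104 = -3931435/52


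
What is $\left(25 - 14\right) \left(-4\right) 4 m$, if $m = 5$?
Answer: $-880$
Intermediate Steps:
$\left(25 - 14\right) \left(-4\right) 4 m = \left(25 - 14\right) \left(-4\right) 4 \cdot 5 = 11 \left(\left(-16\right) 5\right) = 11 \left(-80\right) = -880$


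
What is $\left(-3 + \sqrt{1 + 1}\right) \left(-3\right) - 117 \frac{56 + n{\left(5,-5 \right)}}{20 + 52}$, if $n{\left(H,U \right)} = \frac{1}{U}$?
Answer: $- \frac{3267}{40} - 3 \sqrt{2} \approx -85.918$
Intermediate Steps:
$\left(-3 + \sqrt{1 + 1}\right) \left(-3\right) - 117 \frac{56 + n{\left(5,-5 \right)}}{20 + 52} = \left(-3 + \sqrt{1 + 1}\right) \left(-3\right) - 117 \frac{56 + \frac{1}{-5}}{20 + 52} = \left(-3 + \sqrt{2}\right) \left(-3\right) - 117 \frac{56 - \frac{1}{5}}{72} = \left(9 - 3 \sqrt{2}\right) - 117 \cdot \frac{279}{5} \cdot \frac{1}{72} = \left(9 - 3 \sqrt{2}\right) - \frac{3627}{40} = - \frac{3267}{40} - 3 \sqrt{2}$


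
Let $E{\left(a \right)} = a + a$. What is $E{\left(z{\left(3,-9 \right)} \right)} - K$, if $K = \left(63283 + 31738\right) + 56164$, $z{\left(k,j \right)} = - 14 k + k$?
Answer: $-151263$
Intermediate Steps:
$z{\left(k,j \right)} = - 13 k$
$E{\left(a \right)} = 2 a$
$K = 151185$ ($K = 95021 + 56164 = 151185$)
$E{\left(z{\left(3,-9 \right)} \right)} - K = 2 \left(\left(-13\right) 3\right) - 151185 = 2 \left(-39\right) - 151185 = -78 - 151185 = -151263$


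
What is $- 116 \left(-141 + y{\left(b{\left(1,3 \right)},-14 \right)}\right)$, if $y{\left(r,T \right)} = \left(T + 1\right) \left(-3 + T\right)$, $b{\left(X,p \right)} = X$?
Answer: $-9280$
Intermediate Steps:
$y{\left(r,T \right)} = \left(1 + T\right) \left(-3 + T\right)$
$- 116 \left(-141 + y{\left(b{\left(1,3 \right)},-14 \right)}\right) = - 116 \left(-141 - \left(-25 - 196\right)\right) = - 116 \left(-141 + \left(-3 + 196 + 28\right)\right) = - 116 \left(-141 + 221\right) = \left(-116\right) 80 = -9280$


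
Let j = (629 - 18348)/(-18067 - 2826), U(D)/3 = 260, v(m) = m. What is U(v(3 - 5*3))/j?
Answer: 1253580/1363 ≈ 919.72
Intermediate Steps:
U(D) = 780 (U(D) = 3*260 = 780)
j = 17719/20893 (j = -17719/(-20893) = -17719*(-1/20893) = 17719/20893 ≈ 0.84808)
U(v(3 - 5*3))/j = 780/(17719/20893) = 780*(20893/17719) = 1253580/1363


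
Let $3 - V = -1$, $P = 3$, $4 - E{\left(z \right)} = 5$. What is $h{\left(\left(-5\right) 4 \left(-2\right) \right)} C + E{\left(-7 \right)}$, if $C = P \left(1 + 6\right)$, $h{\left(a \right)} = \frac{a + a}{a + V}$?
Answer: $\frac{409}{11} \approx 37.182$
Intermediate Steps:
$E{\left(z \right)} = -1$ ($E{\left(z \right)} = 4 - 5 = -1$)
$V = 4$ ($V = 3 - -1 = 3 + 1 = 4$)
$h{\left(a \right)} = \frac{2 a}{4 + a}$ ($h{\left(a \right)} = \frac{a + a}{a + 4} = \frac{2 a}{4 + a}$)
$C = 21$ ($C = 3 \left(1 + 6\right) = 3 \cdot 7 = 21$)
$h{\left(\left(-5\right) 4 \left(-2\right) \right)} C + E{\left(-7 \right)} = \frac{2 \left(-5\right) 4 \left(-2\right)}{4 + \left(-5\right) 4 \left(-2\right)} 21 - 1 = \frac{2 \left(\left(-20\right) \left(-2\right)\right)}{4 - -40} \cdot 21 - 1 = 2 \cdot 40 \frac{1}{4 + 40} \cdot 21 - 1 = 2 \cdot 40 \cdot \frac{1}{44} \cdot 21 - 1 = \frac{20}{11} \cdot 21 - 1 = \frac{420}{11} - 1 = \frac{409}{11}$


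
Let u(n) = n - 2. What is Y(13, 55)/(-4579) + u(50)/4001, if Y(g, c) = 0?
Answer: 48/4001 ≈ 0.011997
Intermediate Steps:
u(n) = -2 + n
Y(13, 55)/(-4579) + u(50)/4001 = 0/(-4579) + (-2 + 50)/4001 = 0*(-1/4579) + 48*(1/4001) = 0 + 48/4001 = 48/4001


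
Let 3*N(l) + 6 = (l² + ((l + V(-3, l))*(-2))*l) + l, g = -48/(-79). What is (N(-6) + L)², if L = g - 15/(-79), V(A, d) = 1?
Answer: 783225/6241 ≈ 125.50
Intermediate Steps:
g = 48/79 (g = -48*(-1/79) = 48/79 ≈ 0.60759)
N(l) = -2 + l/3 + l²/3 + l*(-2 - 2*l)/3 (N(l) = -2 + ((l² + ((l + 1)*(-2))*l) + l)/3 = -2 + ((l² + ((1 + l)*(-2))*l) + l)/3 = -2 + ((l² + (-2 - 2*l)*l) + l)/3 = -2 + ((l² + l*(-2 - 2*l)) + l)/3 = -2 + (l + l² + l*(-2 - 2*l))/3 = -2 + (l/3 + l²/3 + l*(-2 - 2*l)/3) = -2 + l/3 + l²/3 + l*(-2 - 2*l)/3)
L = 63/79 (L = 48/79 - 15/(-79) = 48/79 - 15*(-1)/79 = 48/79 - 1*(-15/79) = 48/79 + 15/79 = 63/79 ≈ 0.79747)
(N(-6) + L)² = ((-2 - ⅓*(-6) - ⅓*(-6)²) + 63/79)² = ((-2 + 2 - ⅓*36) + 63/79)² = ((-2 + 2 - 12) + 63/79)² = (-12 + 63/79)² = (-885/79)² = 783225/6241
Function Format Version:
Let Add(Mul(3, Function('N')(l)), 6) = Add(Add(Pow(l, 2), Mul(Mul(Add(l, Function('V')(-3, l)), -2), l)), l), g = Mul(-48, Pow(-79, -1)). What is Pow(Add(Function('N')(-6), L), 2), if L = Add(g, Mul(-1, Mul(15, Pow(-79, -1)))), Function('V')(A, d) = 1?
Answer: Rational(783225, 6241) ≈ 125.50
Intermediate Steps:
g = Rational(48, 79) (g = Mul(-48, Rational(-1, 79)) = Rational(48, 79) ≈ 0.60759)
Function('N')(l) = Add(-2, Mul(Rational(1, 3), l), Mul(Rational(1, 3), Pow(l, 2)), Mul(Rational(1, 3), l, Add(-2, Mul(-2, l)))) (Function('N')(l) = Add(-2, Mul(Rational(1, 3), Add(Add(Pow(l, 2), Mul(Mul(Add(l, 1), -2), l)), l))) = Add(-2, Mul(Rational(1, 3), Add(Add(Pow(l, 2), Mul(Mul(Add(1, l), -2), l)), l))) = Add(-2, Mul(Rational(1, 3), Add(Add(Pow(l, 2), Mul(Add(-2, Mul(-2, l)), l)), l))) = Add(-2, Mul(Rational(1, 3), Add(Add(Pow(l, 2), Mul(l, Add(-2, Mul(-2, l)))), l))) = Add(-2, Mul(Rational(1, 3), Add(l, Pow(l, 2), Mul(l, Add(-2, Mul(-2, l)))))) = Add(-2, Add(Mul(Rational(1, 3), l), Mul(Rational(1, 3), Pow(l, 2)), Mul(Rational(1, 3), l, Add(-2, Mul(-2, l))))) = Add(-2, Mul(Rational(1, 3), l), Mul(Rational(1, 3), Pow(l, 2)), Mul(Rational(1, 3), l, Add(-2, Mul(-2, l)))))
L = Rational(63, 79) (L = Add(Rational(48, 79), Mul(-1, Mul(15, Pow(-79, -1)))) = Add(Rational(48, 79), Mul(-1, Mul(15, Rational(-1, 79)))) = Add(Rational(48, 79), Mul(-1, Rational(-15, 79))) = Add(Rational(48, 79), Rational(15, 79)) = Rational(63, 79) ≈ 0.79747)
Pow(Add(Function('N')(-6), L), 2) = Pow(Add(Add(-2, Mul(Rational(-1, 3), -6), Mul(Rational(-1, 3), Pow(-6, 2))), Rational(63, 79)), 2) = Pow(Add(Add(-2, 2, Mul(Rational(-1, 3), 36)), Rational(63, 79)), 2) = Pow(Add(Add(-2, 2, -12), Rational(63, 79)), 2) = Pow(Add(-12, Rational(63, 79)), 2) = Pow(Rational(-885, 79), 2) = Rational(783225, 6241)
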